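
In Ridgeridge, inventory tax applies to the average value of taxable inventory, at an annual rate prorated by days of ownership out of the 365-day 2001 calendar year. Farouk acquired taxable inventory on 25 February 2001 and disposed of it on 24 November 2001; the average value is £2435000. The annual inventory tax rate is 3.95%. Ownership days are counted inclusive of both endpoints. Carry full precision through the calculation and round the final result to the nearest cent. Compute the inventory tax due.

Days held (25 February – 24 November 2001): 273 out of 365
Tax = £2435000 × 3.95% × 273/365 = £71939.2397

£71939.24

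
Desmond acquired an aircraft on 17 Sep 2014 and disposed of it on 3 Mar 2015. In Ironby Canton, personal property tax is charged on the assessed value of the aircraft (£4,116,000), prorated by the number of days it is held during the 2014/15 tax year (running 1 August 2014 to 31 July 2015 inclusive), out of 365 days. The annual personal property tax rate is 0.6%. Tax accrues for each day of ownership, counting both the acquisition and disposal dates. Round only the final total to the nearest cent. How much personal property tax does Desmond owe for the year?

£11,366.93

Days held (17 Sep 2014 – 3 Mar 2015): 168 out of 365
Tax = £4,116,000 × 0.6% × 168/365 = £11,366.9260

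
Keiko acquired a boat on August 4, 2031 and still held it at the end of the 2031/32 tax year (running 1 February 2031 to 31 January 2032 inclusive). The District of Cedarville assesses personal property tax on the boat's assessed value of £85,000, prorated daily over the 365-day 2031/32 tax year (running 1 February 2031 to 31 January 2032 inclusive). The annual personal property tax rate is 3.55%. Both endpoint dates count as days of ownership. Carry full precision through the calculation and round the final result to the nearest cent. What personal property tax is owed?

Days held (August 4, 2031 – January 31, 2032): 181 out of 365
Tax = £85,000 × 3.55% × 181/365 = £1,496.3493

£1,496.35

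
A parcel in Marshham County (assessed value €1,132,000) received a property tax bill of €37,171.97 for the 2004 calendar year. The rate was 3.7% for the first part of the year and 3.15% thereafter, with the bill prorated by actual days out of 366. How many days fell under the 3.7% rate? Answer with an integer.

89 days

Let d = days at the first rate; then 366 − d days at the second rate.
€1,132,000 × [3.7%·d + 3.15%·(366−d)] / 366 = €37,171.97
Solving gives d = 89, so the new rate took effect on 30 Mar 2004.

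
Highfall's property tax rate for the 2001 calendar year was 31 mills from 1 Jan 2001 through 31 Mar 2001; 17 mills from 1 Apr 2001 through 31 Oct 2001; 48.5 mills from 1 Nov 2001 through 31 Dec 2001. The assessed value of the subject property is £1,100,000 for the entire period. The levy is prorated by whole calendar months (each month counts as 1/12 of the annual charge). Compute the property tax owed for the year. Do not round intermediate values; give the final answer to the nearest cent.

1 Jan – 31 Mar 2001: 3 months at 31 mills → £1,100,000 × 3.1% × 3/12 = £8,525.0000
1 Apr – 31 Oct 2001: 7 months at 17 mills → £1,100,000 × 1.7% × 7/12 = £10,908.3333
1 Nov – 31 Dec 2001: 2 months at 48.5 mills → £1,100,000 × 4.85% × 2/12 = £8,891.6667
Total = £28,325.0000

£28,325.00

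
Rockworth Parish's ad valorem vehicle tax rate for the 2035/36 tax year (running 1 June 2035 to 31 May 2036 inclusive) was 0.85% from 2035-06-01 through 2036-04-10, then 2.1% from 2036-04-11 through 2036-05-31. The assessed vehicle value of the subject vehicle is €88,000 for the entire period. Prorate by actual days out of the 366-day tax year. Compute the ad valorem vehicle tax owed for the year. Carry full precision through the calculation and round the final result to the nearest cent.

€901.28

2035-06-01 to 2036-04-10: 315 days at 0.85% → €88,000 × 0.85% × 315/366 = €643.7705
2036-04-11 to 2036-05-31: 51 days at 2.1% → €88,000 × 2.1% × 51/366 = €257.5082
Total = €901.2787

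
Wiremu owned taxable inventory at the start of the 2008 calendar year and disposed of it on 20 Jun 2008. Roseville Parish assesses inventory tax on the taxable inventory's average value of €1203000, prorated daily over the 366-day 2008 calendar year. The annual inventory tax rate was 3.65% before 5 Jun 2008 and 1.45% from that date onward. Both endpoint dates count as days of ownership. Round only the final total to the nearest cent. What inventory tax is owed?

€19478.08

1 Jan – 4 Jun 2008: 156 days at 3.65% → €1203000 × 3.65% × 156/366 = €18715.5246
5 Jun – 20 Jun 2008: 16 days at 1.45% → €1203000 × 1.45% × 16/366 = €762.5574
Total = €19478.0820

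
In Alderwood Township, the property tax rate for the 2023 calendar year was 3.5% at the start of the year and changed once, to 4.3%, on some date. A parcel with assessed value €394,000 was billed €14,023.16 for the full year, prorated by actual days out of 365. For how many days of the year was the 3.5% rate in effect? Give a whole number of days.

338 days

Let d = days at the first rate; then 365 − d days at the second rate.
€394,000 × [3.5%·d + 4.3%·(365−d)] / 365 = €14,023.16
Solving gives d = 338, so the new rate took effect on 5 December 2023.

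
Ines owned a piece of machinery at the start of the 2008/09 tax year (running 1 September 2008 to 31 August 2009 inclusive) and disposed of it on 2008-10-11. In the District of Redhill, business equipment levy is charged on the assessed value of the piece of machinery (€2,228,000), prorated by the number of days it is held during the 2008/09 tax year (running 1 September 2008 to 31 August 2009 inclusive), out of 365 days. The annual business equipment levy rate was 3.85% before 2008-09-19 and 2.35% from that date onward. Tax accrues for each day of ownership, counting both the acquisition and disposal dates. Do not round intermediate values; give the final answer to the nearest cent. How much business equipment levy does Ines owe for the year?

2008-09-01 to 2008-09-18: 18 days at 3.85% → €2,228,000 × 3.85% × 18/365 = €4,230.1479
2008-09-19 to 2008-10-11: 23 days at 2.35% → €2,228,000 × 2.35% × 23/365 = €3,299.2712
Total = €7,529.4192

€7,529.42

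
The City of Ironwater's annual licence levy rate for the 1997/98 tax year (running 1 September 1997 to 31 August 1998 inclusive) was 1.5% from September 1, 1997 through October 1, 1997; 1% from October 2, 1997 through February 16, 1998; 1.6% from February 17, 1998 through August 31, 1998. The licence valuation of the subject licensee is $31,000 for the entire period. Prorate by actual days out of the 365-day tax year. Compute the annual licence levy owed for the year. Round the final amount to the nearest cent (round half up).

September 1 – October 1, 1997: 31 days at 1.5% → $31,000 × 1.5% × 31/365 = $39.4932
October 2, 1997 – February 16, 1998: 138 days at 1% → $31,000 × 1% × 138/365 = $117.2055
February 17 – August 31, 1998: 196 days at 1.6% → $31,000 × 1.6% × 196/365 = $266.3452
Total = $423.0438

$423.04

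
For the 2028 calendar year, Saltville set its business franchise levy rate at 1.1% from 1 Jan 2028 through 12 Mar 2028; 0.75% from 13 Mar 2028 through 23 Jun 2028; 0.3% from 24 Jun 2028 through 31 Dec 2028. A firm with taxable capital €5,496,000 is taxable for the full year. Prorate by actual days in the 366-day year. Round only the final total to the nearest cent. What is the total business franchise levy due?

€32,097.54

1 Jan – 12 Mar 2028: 72 days at 1.1% → €5,496,000 × 1.1% × 72/366 = €11,892.9836
13 Mar – 23 Jun 2028: 103 days at 0.75% → €5,496,000 × 0.75% × 103/366 = €11,600.1639
24 Jun – 31 Dec 2028: 191 days at 0.3% → €5,496,000 × 0.3% × 191/366 = €8,604.3934
Total = €32,097.5410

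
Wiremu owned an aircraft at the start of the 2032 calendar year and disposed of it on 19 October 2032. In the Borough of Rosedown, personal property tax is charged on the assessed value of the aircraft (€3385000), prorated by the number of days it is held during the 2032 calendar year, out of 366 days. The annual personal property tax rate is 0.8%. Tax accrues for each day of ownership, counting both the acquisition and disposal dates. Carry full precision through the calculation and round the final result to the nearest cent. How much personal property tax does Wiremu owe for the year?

Days held (1 January – 19 October 2032): 293 out of 366
Tax = €3385000 × 0.8% × 293/366 = €21678.7978

€21678.80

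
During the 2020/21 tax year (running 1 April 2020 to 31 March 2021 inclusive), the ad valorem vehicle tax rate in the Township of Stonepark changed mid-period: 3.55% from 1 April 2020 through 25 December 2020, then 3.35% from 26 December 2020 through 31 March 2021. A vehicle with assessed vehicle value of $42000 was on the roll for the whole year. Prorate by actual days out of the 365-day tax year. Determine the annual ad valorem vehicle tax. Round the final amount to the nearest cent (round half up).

$1468.91

1 April – 25 December 2020: 269 days at 3.55% → $42000 × 3.55% × 269/365 = $1098.8466
26 December 2020 – 31 March 2021: 96 days at 3.35% → $42000 × 3.35% × 96/365 = $370.0603
Total = $1468.9068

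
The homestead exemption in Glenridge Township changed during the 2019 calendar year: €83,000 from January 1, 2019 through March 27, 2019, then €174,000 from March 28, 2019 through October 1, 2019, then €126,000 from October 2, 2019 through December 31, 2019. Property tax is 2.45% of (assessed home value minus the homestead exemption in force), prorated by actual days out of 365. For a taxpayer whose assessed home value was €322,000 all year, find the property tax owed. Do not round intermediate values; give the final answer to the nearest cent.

January 1 – March 27, 2019: 86 days, exemption €83,000 → (€322,000 − €83,000) × 2.45% × 86/365 = €1,379.6521
March 28 – October 1, 2019: 188 days, exemption €174,000 → (€322,000 − €174,000) × 2.45% × 188/365 = €1,867.6384
October 2 – December 31, 2019: 91 days, exemption €126,000 → (€322,000 − €126,000) × 2.45% × 91/365 = €1,197.2110
Total = €4,444.5014

€4,444.50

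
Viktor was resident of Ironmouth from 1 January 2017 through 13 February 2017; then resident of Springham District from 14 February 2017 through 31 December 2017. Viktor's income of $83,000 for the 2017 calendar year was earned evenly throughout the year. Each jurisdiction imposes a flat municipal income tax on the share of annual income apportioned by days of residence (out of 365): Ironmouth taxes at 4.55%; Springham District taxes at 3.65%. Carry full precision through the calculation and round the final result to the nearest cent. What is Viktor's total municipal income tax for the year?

Ironmouth, 1 January – 13 February 2017: 44 days → $83,000 × 4.55% × 44/365 = $455.2493
Springham District, 14 February – 31 December 2017: 321 days → $83,000 × 3.65% × 321/365 = $2,664.3000
Total = $3,119.5493

$3,119.55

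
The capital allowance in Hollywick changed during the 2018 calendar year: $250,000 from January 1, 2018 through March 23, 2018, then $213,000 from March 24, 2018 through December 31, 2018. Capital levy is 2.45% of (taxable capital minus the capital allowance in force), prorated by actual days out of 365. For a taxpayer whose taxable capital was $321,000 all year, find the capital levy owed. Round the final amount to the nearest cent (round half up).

$2,442.35

January 1 – March 23, 2018: 82 days, exemption $250,000 → ($321,000 − $250,000) × 2.45% × 82/365 = $390.7918
March 24 – December 31, 2018: 283 days, exemption $213,000 → ($321,000 − $213,000) × 2.45% × 283/365 = $2,051.5562
Total = $2,442.3479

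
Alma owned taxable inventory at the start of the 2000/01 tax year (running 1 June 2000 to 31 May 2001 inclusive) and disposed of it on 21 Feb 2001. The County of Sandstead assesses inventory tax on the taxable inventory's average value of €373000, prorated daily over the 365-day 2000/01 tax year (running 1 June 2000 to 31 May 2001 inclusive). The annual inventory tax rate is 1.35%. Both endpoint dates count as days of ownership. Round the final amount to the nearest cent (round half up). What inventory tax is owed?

Days held (1 Jun 2000 – 21 Feb 2001): 266 out of 365
Tax = €373000 × 1.35% × 266/365 = €3669.7068

€3669.71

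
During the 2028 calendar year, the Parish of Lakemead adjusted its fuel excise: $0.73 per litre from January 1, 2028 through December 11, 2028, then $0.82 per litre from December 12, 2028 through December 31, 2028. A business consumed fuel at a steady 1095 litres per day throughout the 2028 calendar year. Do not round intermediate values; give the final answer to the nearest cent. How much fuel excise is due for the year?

January 1 – December 11, 2028: 346 days × 1095 litres/day = 378,870 litres at $0.73/litre → $276575.10
December 12 – December 31, 2028: 20 days × 1095 litres/day = 21,900 litres at $0.82/litre → $17958.00

$294533.10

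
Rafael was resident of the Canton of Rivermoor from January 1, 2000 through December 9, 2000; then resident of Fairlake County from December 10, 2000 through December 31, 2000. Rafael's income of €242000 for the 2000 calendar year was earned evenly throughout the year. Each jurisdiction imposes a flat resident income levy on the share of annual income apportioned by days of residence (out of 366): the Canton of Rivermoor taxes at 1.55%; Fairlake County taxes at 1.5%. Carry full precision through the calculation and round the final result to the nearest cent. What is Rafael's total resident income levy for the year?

€3743.73

The Canton of Rivermoor, January 1 – December 9, 2000: 344 days → €242000 × 1.55% × 344/366 = €3525.5301
Fairlake County, December 10 – December 31, 2000: 22 days → €242000 × 1.5% × 22/366 = €218.1967
Total = €3743.7268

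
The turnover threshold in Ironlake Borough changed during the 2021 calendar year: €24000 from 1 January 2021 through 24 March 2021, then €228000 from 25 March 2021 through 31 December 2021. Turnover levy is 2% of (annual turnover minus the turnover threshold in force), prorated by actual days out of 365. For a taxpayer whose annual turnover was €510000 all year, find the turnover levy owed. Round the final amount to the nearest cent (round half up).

1 January – 24 March 2021: 83 days, exemption €24000 → (€510000 − €24000) × 2% × 83/365 = €2210.3014
25 March – 31 December 2021: 282 days, exemption €228000 → (€510000 − €228000) × 2% × 282/365 = €4357.4795
Total = €6567.7808

€6567.78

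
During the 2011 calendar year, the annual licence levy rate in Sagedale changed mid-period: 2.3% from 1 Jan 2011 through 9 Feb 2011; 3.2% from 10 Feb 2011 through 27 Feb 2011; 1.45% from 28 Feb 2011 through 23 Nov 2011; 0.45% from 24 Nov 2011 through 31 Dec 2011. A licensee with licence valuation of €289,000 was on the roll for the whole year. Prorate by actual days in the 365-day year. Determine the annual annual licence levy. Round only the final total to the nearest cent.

1 Jan – 9 Feb 2011: 40 days at 2.3% → €289,000 × 2.3% × 40/365 = €728.4384
10 Feb – 27 Feb 2011: 18 days at 3.2% → €289,000 × 3.2% × 18/365 = €456.0658
28 Feb – 23 Nov 2011: 269 days at 1.45% → €289,000 × 1.45% × 269/365 = €3,088.3411
24 Nov – 31 Dec 2011: 38 days at 0.45% → €289,000 × 0.45% × 38/365 = €135.3945
Total = €4,408.2397

€4,408.24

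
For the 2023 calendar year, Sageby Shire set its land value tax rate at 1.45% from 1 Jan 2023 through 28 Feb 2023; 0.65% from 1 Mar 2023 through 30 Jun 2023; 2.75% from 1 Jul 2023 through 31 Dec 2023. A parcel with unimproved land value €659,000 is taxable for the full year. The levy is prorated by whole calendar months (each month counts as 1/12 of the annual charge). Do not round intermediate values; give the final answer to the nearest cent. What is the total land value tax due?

1 Jan – 28 Feb 2023: 2 months at 1.45% → €659,000 × 1.45% × 2/12 = €1,592.5833
1 Mar – 30 Jun 2023: 4 months at 0.65% → €659,000 × 0.65% × 4/12 = €1,427.8333
1 Jul – 31 Dec 2023: 6 months at 2.75% → €659,000 × 2.75% × 6/12 = €9,061.2500
Total = €12,081.6667

€12,081.67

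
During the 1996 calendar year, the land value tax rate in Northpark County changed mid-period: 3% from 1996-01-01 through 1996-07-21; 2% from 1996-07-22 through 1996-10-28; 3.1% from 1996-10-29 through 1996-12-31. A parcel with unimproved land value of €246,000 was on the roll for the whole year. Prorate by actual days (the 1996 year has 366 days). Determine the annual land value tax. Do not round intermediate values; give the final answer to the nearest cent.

€6,757.61

1996-01-01 to 1996-07-21: 203 days at 3% → €246,000 × 3% × 203/366 = €4,093.2787
1996-07-22 to 1996-10-28: 99 days at 2% → €246,000 × 2% × 99/366 = €1,330.8197
1996-10-29 to 1996-12-31: 64 days at 3.1% → €246,000 × 3.1% × 64/366 = €1,333.5082
Total = €6,757.6066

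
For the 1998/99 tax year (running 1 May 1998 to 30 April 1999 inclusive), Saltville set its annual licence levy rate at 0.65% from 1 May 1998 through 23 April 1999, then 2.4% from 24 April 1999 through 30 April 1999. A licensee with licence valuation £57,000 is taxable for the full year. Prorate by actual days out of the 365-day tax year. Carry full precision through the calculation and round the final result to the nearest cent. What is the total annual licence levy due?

1 May 1998 – 23 April 1999: 358 days at 0.65% → £57,000 × 0.65% × 358/365 = £363.3945
24 April – 30 April 1999: 7 days at 2.4% → £57,000 × 2.4% × 7/365 = £26.2356
Total = £389.6301

£389.63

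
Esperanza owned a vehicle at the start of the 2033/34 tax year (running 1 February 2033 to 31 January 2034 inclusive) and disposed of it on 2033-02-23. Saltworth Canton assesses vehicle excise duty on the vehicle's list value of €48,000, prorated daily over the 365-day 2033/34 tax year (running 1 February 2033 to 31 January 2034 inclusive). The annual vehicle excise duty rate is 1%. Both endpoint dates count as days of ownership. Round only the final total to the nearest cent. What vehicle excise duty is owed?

€30.25

Days held (2033-02-01 to 2033-02-23): 23 out of 365
Tax = €48,000 × 1% × 23/365 = €30.2466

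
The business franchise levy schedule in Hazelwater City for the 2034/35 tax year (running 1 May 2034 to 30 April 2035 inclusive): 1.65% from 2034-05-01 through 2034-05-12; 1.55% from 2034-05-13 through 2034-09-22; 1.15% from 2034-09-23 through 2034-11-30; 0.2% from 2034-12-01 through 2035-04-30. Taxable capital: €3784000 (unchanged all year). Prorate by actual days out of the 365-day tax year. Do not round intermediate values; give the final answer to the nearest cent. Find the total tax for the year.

2034-05-01 to 2034-05-12: 12 days at 1.65% → €3784000 × 1.65% × 12/365 = €2052.6904
2034-05-13 to 2034-09-22: 133 days at 1.55% → €3784000 × 1.55% × 133/365 = €21371.8247
2034-09-23 to 2034-11-30: 69 days at 1.15% → €3784000 × 1.15% × 69/365 = €8226.3123
2034-12-01 to 2035-04-30: 151 days at 0.2% → €3784000 × 0.2% × 151/365 = €3130.8712
Total = €34781.6986

€34781.70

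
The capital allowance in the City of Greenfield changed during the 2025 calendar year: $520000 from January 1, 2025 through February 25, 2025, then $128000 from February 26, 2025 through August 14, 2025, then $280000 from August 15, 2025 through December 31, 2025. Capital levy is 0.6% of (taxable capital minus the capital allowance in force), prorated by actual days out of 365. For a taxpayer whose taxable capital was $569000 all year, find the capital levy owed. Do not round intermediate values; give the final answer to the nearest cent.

January 1 – February 25, 2025: 56 days, exemption $520000 → ($569000 − $520000) × 0.6% × 56/365 = $45.1068
February 26 – August 14, 2025: 170 days, exemption $128000 → ($569000 − $128000) × 0.6% × 170/365 = $1232.3836
August 15 – December 31, 2025: 139 days, exemption $280000 → ($569000 − $280000) × 0.6% × 139/365 = $660.3452
Total = $1937.8356

$1937.84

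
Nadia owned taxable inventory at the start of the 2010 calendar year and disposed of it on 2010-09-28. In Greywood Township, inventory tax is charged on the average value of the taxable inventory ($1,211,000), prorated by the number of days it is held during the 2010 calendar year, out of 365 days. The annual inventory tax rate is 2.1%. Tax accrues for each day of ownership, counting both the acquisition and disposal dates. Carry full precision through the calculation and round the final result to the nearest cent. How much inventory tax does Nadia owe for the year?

$18,881.65

Days held (2010-01-01 to 2010-09-28): 271 out of 365
Tax = $1,211,000 × 2.1% × 271/365 = $18,881.6466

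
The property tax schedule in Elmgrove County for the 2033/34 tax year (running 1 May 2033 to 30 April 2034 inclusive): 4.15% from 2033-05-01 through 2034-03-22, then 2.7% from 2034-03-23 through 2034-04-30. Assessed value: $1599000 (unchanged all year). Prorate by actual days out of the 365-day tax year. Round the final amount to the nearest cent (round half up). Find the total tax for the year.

$63881.15

2033-05-01 to 2034-03-22: 326 days at 4.15% → $1599000 × 4.15% × 326/365 = $59268.1397
2034-03-23 to 2034-04-30: 39 days at 2.7% → $1599000 × 2.7% × 39/365 = $4613.0055
Total = $63881.1452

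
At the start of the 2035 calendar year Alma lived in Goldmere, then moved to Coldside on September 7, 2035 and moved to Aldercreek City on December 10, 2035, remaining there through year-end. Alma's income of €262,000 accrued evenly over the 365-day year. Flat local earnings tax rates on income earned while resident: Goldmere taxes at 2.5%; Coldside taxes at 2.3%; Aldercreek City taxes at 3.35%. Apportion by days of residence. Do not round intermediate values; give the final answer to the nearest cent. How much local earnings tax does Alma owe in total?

€6,549.28

Goldmere, January 1 – September 6, 2035: 249 days → €262,000 × 2.5% × 249/365 = €4,468.3562
Coldside, September 7 – December 9, 2035: 94 days → €262,000 × 2.3% × 94/365 = €1,551.9014
Aldercreek City, December 10 – December 31, 2035: 22 days → €262,000 × 3.35% × 22/365 = €529.0247
Total = €6,549.2822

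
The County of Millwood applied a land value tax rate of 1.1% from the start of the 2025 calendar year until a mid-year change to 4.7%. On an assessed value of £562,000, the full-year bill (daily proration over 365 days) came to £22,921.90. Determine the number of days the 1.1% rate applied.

Let d = days at the first rate; then 365 − d days at the second rate.
£562,000 × [1.1%·d + 4.7%·(365−d)] / 365 = £22,921.90
Solving gives d = 63, so the new rate took effect on 5 March 2025.

63 days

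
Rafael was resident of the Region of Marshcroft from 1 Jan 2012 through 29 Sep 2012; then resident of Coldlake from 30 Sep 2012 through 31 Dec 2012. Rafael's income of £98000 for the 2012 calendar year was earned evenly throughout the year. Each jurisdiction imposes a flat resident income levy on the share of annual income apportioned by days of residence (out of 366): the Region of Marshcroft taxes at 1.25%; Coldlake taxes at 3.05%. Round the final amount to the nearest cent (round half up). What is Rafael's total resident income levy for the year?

The Region of Marshcroft, 1 Jan – 29 Sep 2012: 273 days → £98000 × 1.25% × 273/366 = £913.7295
Coldlake, 30 Sep – 31 Dec 2012: 93 days → £98000 × 3.05% × 93/366 = £759.5000
Total = £1673.2295

£1673.23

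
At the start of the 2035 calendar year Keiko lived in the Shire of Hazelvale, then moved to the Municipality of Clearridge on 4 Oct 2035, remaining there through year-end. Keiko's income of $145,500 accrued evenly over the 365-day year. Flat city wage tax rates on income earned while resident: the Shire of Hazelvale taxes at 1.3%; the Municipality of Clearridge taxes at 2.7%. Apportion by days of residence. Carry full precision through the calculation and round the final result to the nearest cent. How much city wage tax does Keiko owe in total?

The Shire of Hazelvale, 1 Jan – 3 Oct 2035: 276 days → $145,500 × 1.3% × 276/365 = $1,430.2849
The Municipality of Clearridge, 4 Oct – 31 Dec 2035: 89 days → $145,500 × 2.7% × 89/365 = $957.9082
Total = $2,388.1932

$2,388.19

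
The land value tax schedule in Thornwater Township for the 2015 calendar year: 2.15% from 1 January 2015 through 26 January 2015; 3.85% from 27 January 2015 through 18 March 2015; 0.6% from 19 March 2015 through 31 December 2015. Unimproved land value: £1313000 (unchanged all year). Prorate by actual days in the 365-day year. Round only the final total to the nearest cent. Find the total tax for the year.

1 January – 26 January 2015: 26 days at 2.15% → £1313000 × 2.15% × 26/365 = £2010.8685
27 January – 18 March 2015: 51 days at 3.85% → £1313000 × 3.85% × 51/365 = £7063.2205
19 March – 31 December 2015: 288 days at 0.6% → £1313000 × 0.6% × 288/365 = £6216.0658
Total = £15290.1548

£15290.15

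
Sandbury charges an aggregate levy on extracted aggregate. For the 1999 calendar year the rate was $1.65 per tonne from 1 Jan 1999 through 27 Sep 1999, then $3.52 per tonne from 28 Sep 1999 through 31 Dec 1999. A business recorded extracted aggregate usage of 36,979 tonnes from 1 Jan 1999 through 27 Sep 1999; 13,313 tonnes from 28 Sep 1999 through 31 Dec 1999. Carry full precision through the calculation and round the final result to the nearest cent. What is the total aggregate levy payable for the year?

1 Jan – 27 Sep 1999: 36,979 tonnes at $1.65/tonne → $61,015.35
28 Sep – 31 Dec 1999: 13,313 tonnes at $3.52/tonne → $46,861.76

$107,877.11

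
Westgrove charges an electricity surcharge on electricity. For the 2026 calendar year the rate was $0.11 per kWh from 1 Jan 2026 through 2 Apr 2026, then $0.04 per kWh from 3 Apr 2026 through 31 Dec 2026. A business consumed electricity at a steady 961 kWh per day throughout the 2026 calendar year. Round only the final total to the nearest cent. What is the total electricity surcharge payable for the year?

$20,219.44

1 Jan – 2 Apr 2026: 92 days × 961 kWh/day = 88,412 kWh at $0.11/kWh → $9,725.32
3 Apr – 31 Dec 2026: 273 days × 961 kWh/day = 262,353 kWh at $0.04/kWh → $10,494.12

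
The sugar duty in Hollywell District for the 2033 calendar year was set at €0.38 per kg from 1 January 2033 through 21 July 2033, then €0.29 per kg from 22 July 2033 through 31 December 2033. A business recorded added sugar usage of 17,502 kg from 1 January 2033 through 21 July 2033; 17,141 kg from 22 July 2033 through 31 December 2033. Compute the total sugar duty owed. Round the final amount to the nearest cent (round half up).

1 January – 21 July 2033: 17,502 kg at €0.38/kg → €6,650.76
22 July – 31 December 2033: 17,141 kg at €0.29/kg → €4,970.89

€11,621.65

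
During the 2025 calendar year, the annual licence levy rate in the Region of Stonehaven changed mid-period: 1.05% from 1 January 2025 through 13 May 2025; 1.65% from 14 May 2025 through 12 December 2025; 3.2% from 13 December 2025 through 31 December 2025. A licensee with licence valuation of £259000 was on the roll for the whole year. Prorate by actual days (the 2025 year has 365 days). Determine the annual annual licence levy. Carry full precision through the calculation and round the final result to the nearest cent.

£3916.22

1 January – 13 May 2025: 133 days at 1.05% → £259000 × 1.05% × 133/365 = £990.9411
14 May – 12 December 2025: 213 days at 1.65% → £259000 × 1.65% × 213/365 = £2493.8507
13 December – 31 December 2025: 19 days at 3.2% → £259000 × 3.2% × 19/365 = £431.4301
Total = £3916.2219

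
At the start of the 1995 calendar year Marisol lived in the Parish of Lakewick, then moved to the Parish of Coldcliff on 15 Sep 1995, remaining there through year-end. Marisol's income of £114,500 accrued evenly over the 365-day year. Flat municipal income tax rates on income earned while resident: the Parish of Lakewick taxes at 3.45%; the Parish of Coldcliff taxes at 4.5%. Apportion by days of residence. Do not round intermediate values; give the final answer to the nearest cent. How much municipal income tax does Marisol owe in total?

£4,305.98

The Parish of Lakewick, 1 Jan – 14 Sep 1995: 257 days → £114,500 × 3.45% × 257/365 = £2,781.4089
The Parish of Coldcliff, 15 Sep – 31 Dec 1995: 108 days → £114,500 × 4.5% × 108/365 = £1,524.5753
Total = £4,305.9842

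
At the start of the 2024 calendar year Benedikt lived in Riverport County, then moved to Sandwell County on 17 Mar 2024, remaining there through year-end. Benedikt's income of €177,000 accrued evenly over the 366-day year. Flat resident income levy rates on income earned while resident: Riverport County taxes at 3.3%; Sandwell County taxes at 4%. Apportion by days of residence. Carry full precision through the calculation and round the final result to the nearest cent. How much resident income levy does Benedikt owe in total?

€6,822.72

Riverport County, 1 Jan – 16 Mar 2024: 76 days → €177,000 × 3.3% × 76/366 = €1,212.8852
Sandwell County, 17 Mar – 31 Dec 2024: 290 days → €177,000 × 4% × 290/366 = €5,609.8361
Total = €6,822.7213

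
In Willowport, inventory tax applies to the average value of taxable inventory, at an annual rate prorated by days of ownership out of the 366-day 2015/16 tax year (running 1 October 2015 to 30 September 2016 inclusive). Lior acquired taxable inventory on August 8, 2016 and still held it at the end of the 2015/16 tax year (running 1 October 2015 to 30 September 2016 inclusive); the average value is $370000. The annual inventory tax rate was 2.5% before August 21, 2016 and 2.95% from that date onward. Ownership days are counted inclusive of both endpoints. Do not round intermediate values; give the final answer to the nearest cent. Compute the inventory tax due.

August 8 – August 20, 2016: 13 days at 2.5% → $370000 × 2.5% × 13/366 = $328.5519
August 21 – September 30, 2016: 41 days at 2.95% → $370000 × 2.95% × 41/366 = $1222.7186
Total = $1551.2705

$1551.27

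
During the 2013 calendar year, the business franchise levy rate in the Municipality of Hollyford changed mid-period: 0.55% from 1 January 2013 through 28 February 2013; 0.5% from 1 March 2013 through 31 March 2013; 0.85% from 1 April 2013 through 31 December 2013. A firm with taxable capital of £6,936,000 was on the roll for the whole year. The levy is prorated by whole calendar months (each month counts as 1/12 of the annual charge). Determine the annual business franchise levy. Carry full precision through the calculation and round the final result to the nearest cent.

£53,465.00

1 January – 28 February 2013: 2 months at 0.55% → £6,936,000 × 0.55% × 2/12 = £6,358.0000
1 March – 31 March 2013: 1 month at 0.5% → £6,936,000 × 0.5% × 1/12 = £2,890.0000
1 April – 31 December 2013: 9 months at 0.85% → £6,936,000 × 0.85% × 9/12 = £44,217.0000
Total = £53,465.0000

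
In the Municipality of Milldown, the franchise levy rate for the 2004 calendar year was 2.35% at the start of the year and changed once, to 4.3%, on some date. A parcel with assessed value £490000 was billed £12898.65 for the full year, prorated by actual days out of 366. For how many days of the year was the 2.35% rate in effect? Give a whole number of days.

Let d = days at the first rate; then 366 − d days at the second rate.
£490000 × [2.35%·d + 4.3%·(366−d)] / 366 = £12898.65
Solving gives d = 313, so the new rate took effect on November 9, 2004.

313 days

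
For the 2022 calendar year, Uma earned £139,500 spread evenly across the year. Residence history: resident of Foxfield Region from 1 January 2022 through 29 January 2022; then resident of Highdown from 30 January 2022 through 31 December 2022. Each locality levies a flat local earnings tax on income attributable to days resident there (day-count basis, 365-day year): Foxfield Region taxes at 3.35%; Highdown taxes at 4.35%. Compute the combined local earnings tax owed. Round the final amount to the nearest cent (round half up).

£5,957.41

Foxfield Region, 1 January – 29 January 2022: 29 days → £139,500 × 3.35% × 29/365 = £371.2993
Highdown, 30 January – 31 December 2022: 336 days → £139,500 × 4.35% × 336/365 = £5,586.1151
Total = £5,957.4144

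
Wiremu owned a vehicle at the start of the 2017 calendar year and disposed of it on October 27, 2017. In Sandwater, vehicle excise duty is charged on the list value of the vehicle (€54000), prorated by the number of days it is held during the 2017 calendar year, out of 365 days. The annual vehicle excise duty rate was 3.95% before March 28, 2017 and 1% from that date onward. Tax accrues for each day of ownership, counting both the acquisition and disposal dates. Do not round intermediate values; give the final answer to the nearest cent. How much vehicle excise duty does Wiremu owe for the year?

January 1 – March 27, 2017: 86 days at 3.95% → €54000 × 3.95% × 86/365 = €502.5699
March 28 – October 27, 2017: 214 days at 1% → €54000 × 1% × 214/365 = €316.6027
Total = €819.1726

€819.17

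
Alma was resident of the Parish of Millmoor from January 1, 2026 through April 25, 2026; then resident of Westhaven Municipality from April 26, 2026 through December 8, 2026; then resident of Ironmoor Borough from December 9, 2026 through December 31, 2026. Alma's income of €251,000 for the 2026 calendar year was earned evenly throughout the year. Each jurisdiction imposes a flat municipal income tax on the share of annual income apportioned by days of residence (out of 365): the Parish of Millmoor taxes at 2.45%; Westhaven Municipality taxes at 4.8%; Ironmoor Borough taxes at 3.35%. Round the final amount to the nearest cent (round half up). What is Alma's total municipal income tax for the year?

The Parish of Millmoor, January 1 – April 25, 2026: 115 days → €251,000 × 2.45% × 115/365 = €1,937.5137
Westhaven Municipality, April 26 – December 8, 2026: 227 days → €251,000 × 4.8% × 227/365 = €7,492.8658
Ironmoor Borough, December 9 – December 31, 2026: 23 days → €251,000 × 3.35% × 23/365 = €529.8507
Total = €9,960.2301

€9,960.23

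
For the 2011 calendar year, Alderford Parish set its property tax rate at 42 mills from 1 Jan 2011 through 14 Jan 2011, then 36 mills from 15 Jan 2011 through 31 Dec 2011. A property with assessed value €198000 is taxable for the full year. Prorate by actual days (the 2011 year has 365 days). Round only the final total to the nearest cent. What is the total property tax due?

1 Jan – 14 Jan 2011: 14 days at 42 mills → €198000 × 4.2% × 14/365 = €318.9699
15 Jan – 31 Dec 2011: 351 days at 36 mills → €198000 × 3.6% × 351/365 = €6854.5973
Total = €7173.5671

€7173.57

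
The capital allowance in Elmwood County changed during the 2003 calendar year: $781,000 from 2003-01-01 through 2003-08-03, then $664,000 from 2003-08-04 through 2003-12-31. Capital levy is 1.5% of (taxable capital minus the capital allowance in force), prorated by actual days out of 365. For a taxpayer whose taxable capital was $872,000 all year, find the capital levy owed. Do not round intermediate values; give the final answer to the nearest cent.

2003-01-01 to 2003-08-03: 215 days, exemption $781,000 → ($872,000 − $781,000) × 1.5% × 215/365 = $804.0411
2003-08-04 to 2003-12-31: 150 days, exemption $664,000 → ($872,000 − $664,000) × 1.5% × 150/365 = $1,282.1918
Total = $2,086.2329

$2,086.23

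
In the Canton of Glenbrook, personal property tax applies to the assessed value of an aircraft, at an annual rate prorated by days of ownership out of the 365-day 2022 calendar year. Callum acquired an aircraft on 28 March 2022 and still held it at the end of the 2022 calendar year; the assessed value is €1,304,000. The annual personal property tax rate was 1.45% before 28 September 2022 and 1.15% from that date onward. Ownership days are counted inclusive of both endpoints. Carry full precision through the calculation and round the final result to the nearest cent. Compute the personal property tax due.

28 March – 27 September 2022: 184 days at 1.45% → €1,304,000 × 1.45% × 184/365 = €9,531.7041
28 September – 31 December 2022: 95 days at 1.15% → €1,304,000 × 1.15% × 95/365 = €3,903.0685
Total = €13,434.7726

€13,434.77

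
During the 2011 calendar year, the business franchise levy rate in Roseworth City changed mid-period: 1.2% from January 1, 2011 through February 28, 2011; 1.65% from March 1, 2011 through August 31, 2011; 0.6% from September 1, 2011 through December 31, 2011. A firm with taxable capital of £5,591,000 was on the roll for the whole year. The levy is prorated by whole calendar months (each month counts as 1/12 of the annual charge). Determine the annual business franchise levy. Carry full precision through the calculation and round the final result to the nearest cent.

£68,489.75

January 1 – February 28, 2011: 2 months at 1.2% → £5,591,000 × 1.2% × 2/12 = £11,182.0000
March 1 – August 31, 2011: 6 months at 1.65% → £5,591,000 × 1.65% × 6/12 = £46,125.7500
September 1 – December 31, 2011: 4 months at 0.6% → £5,591,000 × 0.6% × 4/12 = £11,182.0000
Total = £68,489.7500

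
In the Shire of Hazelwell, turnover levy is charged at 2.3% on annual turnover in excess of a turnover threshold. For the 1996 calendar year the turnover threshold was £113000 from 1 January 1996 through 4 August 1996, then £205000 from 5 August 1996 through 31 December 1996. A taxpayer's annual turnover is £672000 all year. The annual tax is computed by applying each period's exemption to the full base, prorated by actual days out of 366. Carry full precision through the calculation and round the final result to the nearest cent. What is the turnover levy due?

£11995.57

1 January – 4 August 1996: 217 days, exemption £113000 → (£672000 − £113000) × 2.3% × 217/366 = £7622.8661
5 August – 31 December 1996: 149 days, exemption £205000 → (£672000 − £205000) × 2.3% × 149/366 = £4372.7022
Total = £11995.5683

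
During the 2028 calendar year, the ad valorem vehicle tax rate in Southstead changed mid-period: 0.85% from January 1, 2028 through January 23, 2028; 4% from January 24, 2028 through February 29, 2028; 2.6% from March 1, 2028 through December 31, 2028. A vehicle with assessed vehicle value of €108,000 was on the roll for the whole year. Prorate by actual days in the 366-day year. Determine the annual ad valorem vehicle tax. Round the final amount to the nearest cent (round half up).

€2,842.08

January 1 – January 23, 2028: 23 days at 0.85% → €108,000 × 0.85% × 23/366 = €57.6885
January 24 – February 29, 2028: 37 days at 4% → €108,000 × 4% × 37/366 = €436.7213
March 1 – December 31, 2028: 306 days at 2.6% → €108,000 × 2.6% × 306/366 = €2,347.6721
Total = €2,842.0820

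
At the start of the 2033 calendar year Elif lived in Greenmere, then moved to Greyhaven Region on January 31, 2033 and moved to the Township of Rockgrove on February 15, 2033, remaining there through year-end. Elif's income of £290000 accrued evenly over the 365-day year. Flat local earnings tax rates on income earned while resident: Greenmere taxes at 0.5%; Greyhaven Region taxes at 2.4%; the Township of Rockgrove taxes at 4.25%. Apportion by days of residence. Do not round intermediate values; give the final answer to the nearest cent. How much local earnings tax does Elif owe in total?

£11210.68

Greenmere, January 1 – January 30, 2033: 30 days → £290000 × 0.5% × 30/365 = £119.1781
Greyhaven Region, January 31 – February 14, 2033: 15 days → £290000 × 2.4% × 15/365 = £286.0274
The Township of Rockgrove, February 15 – December 31, 2033: 320 days → £290000 × 4.25% × 320/365 = £10805.4795
Total = £11210.6849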